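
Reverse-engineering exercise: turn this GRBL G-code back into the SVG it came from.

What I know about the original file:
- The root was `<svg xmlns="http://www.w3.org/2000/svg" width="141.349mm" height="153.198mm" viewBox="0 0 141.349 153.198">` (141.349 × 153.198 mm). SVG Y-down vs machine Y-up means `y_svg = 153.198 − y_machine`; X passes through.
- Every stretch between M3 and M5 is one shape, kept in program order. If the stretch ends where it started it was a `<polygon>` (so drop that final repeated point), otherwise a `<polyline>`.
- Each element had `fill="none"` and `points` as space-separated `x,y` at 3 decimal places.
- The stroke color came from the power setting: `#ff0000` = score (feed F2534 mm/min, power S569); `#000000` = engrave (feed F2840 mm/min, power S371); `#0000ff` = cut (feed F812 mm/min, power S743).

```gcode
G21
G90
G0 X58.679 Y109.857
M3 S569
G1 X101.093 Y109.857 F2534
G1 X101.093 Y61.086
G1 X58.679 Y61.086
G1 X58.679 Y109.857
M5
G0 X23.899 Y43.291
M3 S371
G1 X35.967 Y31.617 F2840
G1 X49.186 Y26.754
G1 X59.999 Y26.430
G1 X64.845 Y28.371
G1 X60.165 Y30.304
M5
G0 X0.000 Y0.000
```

<svg xmlns="http://www.w3.org/2000/svg" width="141.349mm" height="153.198mm" viewBox="0 0 141.349 153.198">
  <polygon points="58.679,43.341 101.093,43.341 101.093,92.112 58.679,92.112" fill="none" stroke="#ff0000"/>
  <polyline points="23.899,109.907 35.967,121.581 49.186,126.444 59.999,126.768 64.845,124.827 60.165,122.894" fill="none" stroke="#000000"/>
</svg>

Each laser-on run becomes one SVG element. Flip Y back into SVG space with y_svg = 153.198 − y_machine.

Run 1: S569 ⇒ score layer `#ff0000`. The run returns to its start, so emit a `<polygon>` with points (Y-flipped): 58.679,43.341 101.093,43.341 101.093,92.112 58.679,92.112.

Run 2: power S371 maps to stroke `#000000` (engrave). The run is open, so emit a `<polyline>` with points (Y-flipped): 23.899,109.907 35.967,121.581 49.186,126.444 59.999,126.768 64.845,124.827 60.165,122.894.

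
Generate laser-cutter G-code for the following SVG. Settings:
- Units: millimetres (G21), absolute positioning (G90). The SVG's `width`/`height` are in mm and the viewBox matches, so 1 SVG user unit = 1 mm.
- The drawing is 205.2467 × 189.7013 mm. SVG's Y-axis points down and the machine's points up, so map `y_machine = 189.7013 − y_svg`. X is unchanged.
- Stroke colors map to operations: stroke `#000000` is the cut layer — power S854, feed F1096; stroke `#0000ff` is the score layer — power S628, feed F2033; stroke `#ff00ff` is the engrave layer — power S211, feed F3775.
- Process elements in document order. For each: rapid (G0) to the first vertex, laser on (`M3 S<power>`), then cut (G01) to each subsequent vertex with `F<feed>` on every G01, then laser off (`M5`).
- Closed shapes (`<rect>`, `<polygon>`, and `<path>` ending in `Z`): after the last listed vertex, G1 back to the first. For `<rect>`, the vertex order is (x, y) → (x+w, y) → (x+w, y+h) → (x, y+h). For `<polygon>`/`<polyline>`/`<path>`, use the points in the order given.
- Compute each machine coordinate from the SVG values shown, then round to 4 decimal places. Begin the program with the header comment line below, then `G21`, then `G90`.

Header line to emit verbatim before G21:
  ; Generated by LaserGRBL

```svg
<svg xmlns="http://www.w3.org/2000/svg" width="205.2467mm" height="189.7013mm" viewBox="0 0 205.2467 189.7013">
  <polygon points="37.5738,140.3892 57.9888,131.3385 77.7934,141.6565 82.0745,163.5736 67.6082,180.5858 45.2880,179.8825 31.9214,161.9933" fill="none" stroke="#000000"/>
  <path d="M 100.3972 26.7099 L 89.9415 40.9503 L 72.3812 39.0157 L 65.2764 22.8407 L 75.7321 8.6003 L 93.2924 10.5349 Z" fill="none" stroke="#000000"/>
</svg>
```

; Generated by LaserGRBL
G21
G90
G0 X37.5738 Y49.3121
M3 S854
G01 X57.9888 Y58.3628 F1096
G01 X77.7934 Y48.0448 F1096
G01 X82.0745 Y26.1277 F1096
G01 X67.6082 Y9.1155 F1096
G01 X45.2880 Y9.8188 F1096
G01 X31.9214 Y27.7080 F1096
G01 X37.5738 Y49.3121 F1096
M5
G0 X100.3972 Y162.9914
M3 S854
G01 X89.9415 Y148.7510 F1096
G01 X72.3812 Y150.6856 F1096
G01 X65.2764 Y166.8606 F1096
G01 X75.7321 Y181.1010 F1096
G01 X93.2924 Y179.1664 F1096
G01 X100.3972 Y162.9914 F1096
M5

1 u = 1 mm; y_m = 189.7013 − y.

[1] `<polygon>` regular polygon, #000000→cut S854 F1096: (37.5738,49.3121) → (57.9888,58.3628) → (77.7934,48.0448) → (82.0745,26.1277) → (67.6082,9.1155) → (45.2880,9.8188) → (31.9214,27.7080) → (37.5738,49.3121) (closed)

[2] `<path>` regular polygon, #000000→cut S854 F1096: (100.3972,162.9914) → (89.9415,148.7510) → (72.3812,150.6856) → (65.2764,166.8606) → (75.7321,181.1010) → (93.2924,179.1664) → (100.3972,162.9914) (closed)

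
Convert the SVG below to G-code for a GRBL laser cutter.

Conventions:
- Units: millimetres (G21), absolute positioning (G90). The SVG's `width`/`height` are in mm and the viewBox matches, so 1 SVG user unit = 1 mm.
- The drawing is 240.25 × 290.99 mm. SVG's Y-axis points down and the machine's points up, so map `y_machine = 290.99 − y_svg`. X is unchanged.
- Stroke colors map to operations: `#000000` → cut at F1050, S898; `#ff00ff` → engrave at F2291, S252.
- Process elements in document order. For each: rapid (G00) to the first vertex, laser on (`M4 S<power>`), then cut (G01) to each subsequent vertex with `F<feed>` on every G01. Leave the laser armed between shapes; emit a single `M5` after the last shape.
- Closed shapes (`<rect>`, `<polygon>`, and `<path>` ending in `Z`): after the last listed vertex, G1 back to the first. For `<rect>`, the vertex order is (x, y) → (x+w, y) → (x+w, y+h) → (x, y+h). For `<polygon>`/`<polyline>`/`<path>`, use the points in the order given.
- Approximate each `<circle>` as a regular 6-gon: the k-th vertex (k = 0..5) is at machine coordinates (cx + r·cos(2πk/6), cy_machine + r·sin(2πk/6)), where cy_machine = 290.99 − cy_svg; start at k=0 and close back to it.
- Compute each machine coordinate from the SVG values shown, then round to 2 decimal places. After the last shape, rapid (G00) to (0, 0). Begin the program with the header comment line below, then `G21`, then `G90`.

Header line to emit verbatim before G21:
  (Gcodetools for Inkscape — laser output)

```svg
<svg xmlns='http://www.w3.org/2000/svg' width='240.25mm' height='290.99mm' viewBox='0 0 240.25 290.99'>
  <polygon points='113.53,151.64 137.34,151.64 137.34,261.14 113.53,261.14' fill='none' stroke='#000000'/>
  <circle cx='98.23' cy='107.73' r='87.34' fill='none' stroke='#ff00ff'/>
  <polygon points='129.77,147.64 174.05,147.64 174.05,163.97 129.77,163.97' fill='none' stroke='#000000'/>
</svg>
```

1 u = 1 mm; y_m = 290.99 − y.

[1] `<polygon>` rectangle, #000000→cut S898 F1050: (113.53,139.35) → (137.34,139.35) → (137.34,29.85) → (113.53,29.85) → (113.53,139.35) (closed)

[2] `<circle>` circle, #ff00ff→engrave S252 F2291: (185.57,183.26) → (141.90,258.90) → (54.56,258.90) → (10.89,183.26) → (54.56,107.62) → (141.90,107.62) → (185.57,183.26) (closed)

[3] `<polygon>` rectangle, #000000→cut S898 F1050: (129.77,143.35) → (174.05,143.35) → (174.05,127.02) → (129.77,127.02) → (129.77,143.35) (closed)

(Gcodetools for Inkscape — laser output)
G21
G90
G00 X113.53 Y139.35
M4 S898
G01 X137.34 Y139.35 F1050
G01 X137.34 Y29.85 F1050
G01 X113.53 Y29.85 F1050
G01 X113.53 Y139.35 F1050
G00 X185.57 Y183.26
M4 S252
G01 X141.90 Y258.90 F2291
G01 X54.56 Y258.90 F2291
G01 X10.89 Y183.26 F2291
G01 X54.56 Y107.62 F2291
G01 X141.90 Y107.62 F2291
G01 X185.57 Y183.26 F2291
G00 X129.77 Y143.35
M4 S898
G01 X174.05 Y143.35 F1050
G01 X174.05 Y127.02 F1050
G01 X129.77 Y127.02 F1050
G01 X129.77 Y143.35 F1050
M5
G00 X0.00 Y0.00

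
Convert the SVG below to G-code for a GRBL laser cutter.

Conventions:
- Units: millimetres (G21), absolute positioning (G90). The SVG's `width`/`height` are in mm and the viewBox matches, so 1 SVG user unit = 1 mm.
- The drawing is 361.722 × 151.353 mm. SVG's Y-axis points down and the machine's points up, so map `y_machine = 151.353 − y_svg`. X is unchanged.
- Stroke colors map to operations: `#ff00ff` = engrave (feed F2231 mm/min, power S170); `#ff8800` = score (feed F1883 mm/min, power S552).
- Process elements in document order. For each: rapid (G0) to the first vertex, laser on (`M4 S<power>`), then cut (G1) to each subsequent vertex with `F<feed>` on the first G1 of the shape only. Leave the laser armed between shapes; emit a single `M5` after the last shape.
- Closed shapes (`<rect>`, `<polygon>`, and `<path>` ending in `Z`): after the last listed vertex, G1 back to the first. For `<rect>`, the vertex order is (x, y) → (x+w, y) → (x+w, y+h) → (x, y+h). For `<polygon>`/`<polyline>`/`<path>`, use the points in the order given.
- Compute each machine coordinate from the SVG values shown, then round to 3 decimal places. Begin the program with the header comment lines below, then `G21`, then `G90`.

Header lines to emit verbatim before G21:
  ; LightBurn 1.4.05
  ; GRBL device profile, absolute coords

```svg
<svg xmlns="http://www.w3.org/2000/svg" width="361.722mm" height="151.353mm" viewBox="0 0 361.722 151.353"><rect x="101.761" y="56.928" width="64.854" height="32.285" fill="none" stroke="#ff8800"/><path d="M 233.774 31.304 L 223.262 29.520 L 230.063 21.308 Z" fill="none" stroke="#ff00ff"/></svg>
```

Since the viewBox matches the mm dimensions, user units are millimetres directly. The only transform is the Y-flip y_m = 151.353 − y_svg.

Shape 1 is a rectangle drawn with `<rect>`. Its stroke #ff8800 means score at S552, F1883. After flipping Y the toolpath is (101.761,94.425) → (166.615,94.425) → (166.615,62.140) → (101.761,62.140) → (101.761,94.425), returning to the start.

Shape 2 is a regular polygon drawn with `<path>`. Its stroke #ff00ff means engrave at S170, F2231. After flipping Y the toolpath is (233.774,120.049) → (223.262,121.833) → (230.063,130.045) → (233.774,120.049), returning to the start.

; LightBurn 1.4.05
; GRBL device profile, absolute coords
G21
G90
G0 X101.761 Y94.425
M4 S552
G1 X166.615 Y94.425 F1883
G1 X166.615 Y62.140
G1 X101.761 Y62.140
G1 X101.761 Y94.425
G0 X233.774 Y120.049
M4 S170
G1 X223.262 Y121.833 F2231
G1 X230.063 Y130.045
G1 X233.774 Y120.049
M5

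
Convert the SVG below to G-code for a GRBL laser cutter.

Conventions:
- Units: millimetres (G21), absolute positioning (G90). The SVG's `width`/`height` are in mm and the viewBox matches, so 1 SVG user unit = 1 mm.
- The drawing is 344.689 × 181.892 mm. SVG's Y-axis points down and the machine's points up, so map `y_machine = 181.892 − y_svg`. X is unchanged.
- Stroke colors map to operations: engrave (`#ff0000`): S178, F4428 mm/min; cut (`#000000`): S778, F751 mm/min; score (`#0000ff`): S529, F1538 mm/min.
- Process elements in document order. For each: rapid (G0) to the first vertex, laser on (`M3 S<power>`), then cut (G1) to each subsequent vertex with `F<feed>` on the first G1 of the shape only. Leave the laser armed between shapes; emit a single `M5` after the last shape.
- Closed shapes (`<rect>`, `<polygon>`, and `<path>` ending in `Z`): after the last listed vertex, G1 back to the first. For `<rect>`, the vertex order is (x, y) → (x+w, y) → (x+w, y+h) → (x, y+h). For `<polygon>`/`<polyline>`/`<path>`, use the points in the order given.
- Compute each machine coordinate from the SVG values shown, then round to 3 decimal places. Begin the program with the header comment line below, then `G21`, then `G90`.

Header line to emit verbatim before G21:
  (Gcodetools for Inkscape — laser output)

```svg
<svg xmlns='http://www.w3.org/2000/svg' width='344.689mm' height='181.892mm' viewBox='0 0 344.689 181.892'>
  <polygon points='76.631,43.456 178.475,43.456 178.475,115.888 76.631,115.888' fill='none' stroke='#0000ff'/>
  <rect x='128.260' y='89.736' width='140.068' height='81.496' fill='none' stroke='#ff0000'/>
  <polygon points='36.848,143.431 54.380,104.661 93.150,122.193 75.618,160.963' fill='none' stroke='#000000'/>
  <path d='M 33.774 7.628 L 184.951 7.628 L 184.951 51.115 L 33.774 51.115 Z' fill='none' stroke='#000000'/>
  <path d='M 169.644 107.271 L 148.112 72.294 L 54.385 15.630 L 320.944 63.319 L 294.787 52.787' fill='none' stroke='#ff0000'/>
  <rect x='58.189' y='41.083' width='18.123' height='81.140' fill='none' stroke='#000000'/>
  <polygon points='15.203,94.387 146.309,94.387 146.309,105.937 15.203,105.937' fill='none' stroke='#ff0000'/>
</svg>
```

(Gcodetools for Inkscape — laser output)
G21
G90
G0 X76.631 Y138.436
M3 S529
G1 X178.475 Y138.436 F1538
G1 X178.475 Y66.004
G1 X76.631 Y66.004
G1 X76.631 Y138.436
G0 X128.260 Y92.156
M3 S178
G1 X268.328 Y92.156 F4428
G1 X268.328 Y10.660
G1 X128.260 Y10.660
G1 X128.260 Y92.156
G0 X36.848 Y38.461
M3 S778
G1 X54.380 Y77.231 F751
G1 X93.150 Y59.699
G1 X75.618 Y20.929
G1 X36.848 Y38.461
G0 X33.774 Y174.264
M3 S778
G1 X184.951 Y174.264 F751
G1 X184.951 Y130.777
G1 X33.774 Y130.777
G1 X33.774 Y174.264
G0 X169.644 Y74.621
M3 S178
G1 X148.112 Y109.598 F4428
G1 X54.385 Y166.262
G1 X320.944 Y118.573
G1 X294.787 Y129.105
G0 X58.189 Y140.809
M3 S778
G1 X76.312 Y140.809 F751
G1 X76.312 Y59.669
G1 X58.189 Y59.669
G1 X58.189 Y140.809
G0 X15.203 Y87.505
M3 S178
G1 X146.309 Y87.505 F4428
G1 X146.309 Y75.955
G1 X15.203 Y75.955
G1 X15.203 Y87.505
M5

Since the viewBox matches the mm dimensions, user units are millimetres directly. The only transform is the Y-flip y_m = 181.892 − y_svg.

Shape 1 is a rectangle drawn with `<polygon>`. Its stroke #0000ff means score at S529, F1538. After flipping Y the toolpath is (76.631,138.436) → (178.475,138.436) → (178.475,66.004) → (76.631,66.004) → (76.631,138.436), returning to the start.

Shape 2 is a rectangle drawn with `<rect>`. Its stroke #ff0000 means engrave at S178, F4428. After flipping Y the toolpath is (128.260,92.156) → (268.328,92.156) → (268.328,10.660) → (128.260,10.660) → (128.260,92.156), returning to the start.

Shape 3 is a regular polygon drawn with `<polygon>`. Its stroke #000000 means cut at S778, F751. After flipping Y the toolpath is (36.848,38.461) → (54.380,77.231) → (93.150,59.699) → (75.618,20.929) → (36.848,38.461), returning to the start.

Shape 4 is a rectangle drawn with `<path>`. Its stroke #000000 means cut at S778, F751. After flipping Y the toolpath is (33.774,174.264) → (184.951,174.264) → (184.951,130.777) → (33.774,130.777) → (33.774,174.264), returning to the start.

Shape 5 is a open polyline drawn with `<path>`. Its stroke #ff0000 means engrave at S178, F4428. After flipping Y the toolpath is (169.644,74.621) → (148.112,109.598) → (54.385,166.262) → (320.944,118.573) → (294.787,129.105).

Shape 6 is a rectangle drawn with `<rect>`. Its stroke #000000 means cut at S778, F751. After flipping Y the toolpath is (58.189,140.809) → (76.312,140.809) → (76.312,59.669) → (58.189,59.669) → (58.189,140.809), returning to the start.

Shape 7 is a rectangle drawn with `<polygon>`. Its stroke #ff0000 means engrave at S178, F4428. After flipping Y the toolpath is (15.203,87.505) → (146.309,87.505) → (146.309,75.955) → (15.203,75.955) → (15.203,87.505), returning to the start.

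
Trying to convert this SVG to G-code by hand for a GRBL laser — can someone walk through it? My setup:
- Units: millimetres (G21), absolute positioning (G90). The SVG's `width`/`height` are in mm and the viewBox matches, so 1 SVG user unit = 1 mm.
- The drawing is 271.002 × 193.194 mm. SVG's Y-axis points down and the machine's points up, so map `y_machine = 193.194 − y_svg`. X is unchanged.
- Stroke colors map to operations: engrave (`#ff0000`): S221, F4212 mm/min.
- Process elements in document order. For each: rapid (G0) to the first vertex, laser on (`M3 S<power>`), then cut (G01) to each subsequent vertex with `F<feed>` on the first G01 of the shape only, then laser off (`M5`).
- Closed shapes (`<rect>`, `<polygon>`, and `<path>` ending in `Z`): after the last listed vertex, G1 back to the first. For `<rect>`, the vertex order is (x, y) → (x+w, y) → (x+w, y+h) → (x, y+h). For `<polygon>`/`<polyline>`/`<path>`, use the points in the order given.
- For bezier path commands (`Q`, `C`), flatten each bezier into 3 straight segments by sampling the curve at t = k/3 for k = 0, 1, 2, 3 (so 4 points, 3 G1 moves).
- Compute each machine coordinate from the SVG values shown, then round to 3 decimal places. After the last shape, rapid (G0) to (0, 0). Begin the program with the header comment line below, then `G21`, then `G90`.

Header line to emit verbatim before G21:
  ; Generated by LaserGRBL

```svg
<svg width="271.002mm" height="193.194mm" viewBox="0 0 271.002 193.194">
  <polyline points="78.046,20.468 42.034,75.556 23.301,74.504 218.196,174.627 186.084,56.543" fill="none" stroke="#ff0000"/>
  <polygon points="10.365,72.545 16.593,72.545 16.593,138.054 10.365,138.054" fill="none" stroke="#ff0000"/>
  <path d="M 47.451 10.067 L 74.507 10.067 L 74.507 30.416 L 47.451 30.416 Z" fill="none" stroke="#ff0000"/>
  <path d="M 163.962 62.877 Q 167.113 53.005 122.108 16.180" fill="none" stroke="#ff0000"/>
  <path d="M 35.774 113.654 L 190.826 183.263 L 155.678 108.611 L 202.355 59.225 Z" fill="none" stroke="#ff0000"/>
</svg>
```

; Generated by LaserGRBL
G21
G90
G0 X78.046 Y172.726
M3 S221
G01 X42.034 Y117.638 F4212
G01 X23.301 Y118.690
G01 X218.196 Y18.567
G01 X186.084 Y136.651
M5
G0 X10.365 Y120.649
M3 S221
G01 X16.593 Y120.649 F4212
G01 X16.593 Y55.140
G01 X10.365 Y55.140
G01 X10.365 Y120.649
M5
G0 X47.451 Y183.127
M3 S221
G01 X74.507 Y183.127 F4212
G01 X74.507 Y162.778
G01 X47.451 Y162.778
G01 X47.451 Y183.127
M5
G0 X163.962 Y130.317
M3 S221
G01 X160.712 Y139.893 F4212
G01 X146.761 Y155.459
G01 X122.108 Y177.014
M5
G0 X35.774 Y79.540
M3 S221
G01 X190.826 Y9.931 F4212
G01 X155.678 Y84.583
G01 X202.355 Y133.969
G01 X35.774 Y79.540
M5
G0 X0.000 Y0.000

viewBox `0 0 271.002 193.194` with mm width/height → 1 unit = 1 mm. Flip: y_m = 193.194 − y_svg.

**Shape 1** — `<polyline>` open polyline, stroke `#ff0000` → engrave (S221, F4212). Machine vertices: (78.046,172.726) → (42.034,117.638) → (23.301,118.690) → (218.196,18.567) → (186.084,136.651). Open path.

**Shape 2** — `<polygon>` rectangle, stroke `#ff0000` → engrave (S221, F4212). Machine vertices: (10.365,120.649) → (16.593,120.649) → (16.593,55.140) → (10.365,55.140) → (10.365,120.649). Closed: final G1 returns to the first vertex.

**Shape 3** — `<path>` rectangle, stroke `#ff0000` → engrave (S221, F4212). Machine vertices: (47.451,183.127) → (74.507,183.127) → (74.507,162.778) → (47.451,162.778) → (47.451,183.127). Closed: final G1 returns to the first vertex.

**Shape 4** — `<path>` quadratic bezier, stroke `#ff0000` → engrave (S221, F4212). Control points (SVG): P0=(163.962,62.877), P1=(167.113,53.005), P2=(122.108,16.180); sampled at t=k/3. Machine vertices: (163.962,130.317) → (160.712,139.893) → (146.761,155.459) → (122.108,177.014). Open path.

**Shape 5** — `<path>` closed polygon, stroke `#ff0000` → engrave (S221, F4212). Machine vertices: (35.774,79.540) → (190.826,9.931) → (155.678,84.583) → (202.355,133.969) → (35.774,79.540). Closed: final G1 returns to the first vertex.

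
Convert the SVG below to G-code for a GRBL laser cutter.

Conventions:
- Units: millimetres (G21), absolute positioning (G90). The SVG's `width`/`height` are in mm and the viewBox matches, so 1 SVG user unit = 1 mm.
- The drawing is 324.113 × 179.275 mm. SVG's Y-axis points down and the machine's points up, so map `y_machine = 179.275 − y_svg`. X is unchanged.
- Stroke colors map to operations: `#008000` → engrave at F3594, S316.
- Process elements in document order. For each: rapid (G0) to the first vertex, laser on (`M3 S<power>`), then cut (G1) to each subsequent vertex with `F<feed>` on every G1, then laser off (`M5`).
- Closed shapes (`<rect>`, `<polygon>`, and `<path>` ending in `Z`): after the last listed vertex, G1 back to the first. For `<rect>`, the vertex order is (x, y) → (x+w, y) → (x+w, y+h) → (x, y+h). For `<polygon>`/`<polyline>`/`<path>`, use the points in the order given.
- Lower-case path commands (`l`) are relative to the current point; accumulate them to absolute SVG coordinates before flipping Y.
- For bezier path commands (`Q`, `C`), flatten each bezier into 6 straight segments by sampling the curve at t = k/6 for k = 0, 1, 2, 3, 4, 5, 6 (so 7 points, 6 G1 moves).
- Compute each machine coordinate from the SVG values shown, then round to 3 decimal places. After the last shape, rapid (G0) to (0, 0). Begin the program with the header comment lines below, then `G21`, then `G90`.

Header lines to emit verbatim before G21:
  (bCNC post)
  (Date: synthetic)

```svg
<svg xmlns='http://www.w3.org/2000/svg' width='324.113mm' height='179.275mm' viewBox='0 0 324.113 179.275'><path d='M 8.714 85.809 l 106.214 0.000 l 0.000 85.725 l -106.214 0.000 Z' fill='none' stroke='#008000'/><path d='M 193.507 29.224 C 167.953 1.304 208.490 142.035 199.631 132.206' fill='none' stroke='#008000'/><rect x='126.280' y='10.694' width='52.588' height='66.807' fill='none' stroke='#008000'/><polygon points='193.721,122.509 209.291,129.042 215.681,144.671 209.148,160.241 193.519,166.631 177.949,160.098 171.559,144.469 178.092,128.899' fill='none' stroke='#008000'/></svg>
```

(bCNC post)
(Date: synthetic)
G21
G90
G0 X8.714 Y93.466
M3 S316
G1 X114.928 Y93.466 F3594
G1 X114.928 Y7.741 F3594
G1 X8.714 Y7.741 F3594
G1 X8.714 Y93.466 F3594
M5
G0 X193.507 Y150.051
M3 S316
G1 X185.703 Y151.435 F3594
G1 X185.706 Y133.577 F3594
G1 X190.308 Y105.344 F3594
G1 X196.302 Y75.604 F3594
G1 X200.479 Y53.223 F3594
G1 X199.631 Y47.069 F3594
M5
G0 X126.280 Y168.581
M3 S316
G1 X178.868 Y168.581 F3594
G1 X178.868 Y101.774 F3594
G1 X126.280 Y101.774 F3594
G1 X126.280 Y168.581 F3594
M5
G0 X193.721 Y56.766
M3 S316
G1 X209.291 Y50.233 F3594
G1 X215.681 Y34.604 F3594
G1 X209.148 Y19.034 F3594
G1 X193.519 Y12.644 F3594
G1 X177.949 Y19.177 F3594
G1 X171.559 Y34.806 F3594
G1 X178.092 Y50.376 F3594
G1 X193.721 Y56.766 F3594
M5
G0 X0.000 Y0.000

1 u = 1 mm; y_m = 179.275 − y.

[1] `<path>` rectangle, #008000→engrave S316 F3594: (8.714,93.466) → (114.928,93.466) → (114.928,7.741) → (8.714,7.741) → (8.714,93.466) (closed)

[2] `<path>` cubic bezier, #008000→engrave S316 F3594: (193.507,150.051) → (185.703,151.435) → (185.706,133.577) → (190.308,105.344) → (196.302,75.604) → (200.479,53.223) → (199.631,47.069)

[3] `<rect>` rectangle, #008000→engrave S316 F3594: (126.280,168.581) → (178.868,168.581) → (178.868,101.774) → (126.280,101.774) → (126.280,168.581) (closed)

[4] `<polygon>` regular polygon, #008000→engrave S316 F3594: (193.721,56.766) → (209.291,50.233) → (215.681,34.604) → (209.148,19.034) → (193.519,12.644) → (177.949,19.177) → (171.559,34.806) → (178.092,50.376) → (193.721,56.766) (closed)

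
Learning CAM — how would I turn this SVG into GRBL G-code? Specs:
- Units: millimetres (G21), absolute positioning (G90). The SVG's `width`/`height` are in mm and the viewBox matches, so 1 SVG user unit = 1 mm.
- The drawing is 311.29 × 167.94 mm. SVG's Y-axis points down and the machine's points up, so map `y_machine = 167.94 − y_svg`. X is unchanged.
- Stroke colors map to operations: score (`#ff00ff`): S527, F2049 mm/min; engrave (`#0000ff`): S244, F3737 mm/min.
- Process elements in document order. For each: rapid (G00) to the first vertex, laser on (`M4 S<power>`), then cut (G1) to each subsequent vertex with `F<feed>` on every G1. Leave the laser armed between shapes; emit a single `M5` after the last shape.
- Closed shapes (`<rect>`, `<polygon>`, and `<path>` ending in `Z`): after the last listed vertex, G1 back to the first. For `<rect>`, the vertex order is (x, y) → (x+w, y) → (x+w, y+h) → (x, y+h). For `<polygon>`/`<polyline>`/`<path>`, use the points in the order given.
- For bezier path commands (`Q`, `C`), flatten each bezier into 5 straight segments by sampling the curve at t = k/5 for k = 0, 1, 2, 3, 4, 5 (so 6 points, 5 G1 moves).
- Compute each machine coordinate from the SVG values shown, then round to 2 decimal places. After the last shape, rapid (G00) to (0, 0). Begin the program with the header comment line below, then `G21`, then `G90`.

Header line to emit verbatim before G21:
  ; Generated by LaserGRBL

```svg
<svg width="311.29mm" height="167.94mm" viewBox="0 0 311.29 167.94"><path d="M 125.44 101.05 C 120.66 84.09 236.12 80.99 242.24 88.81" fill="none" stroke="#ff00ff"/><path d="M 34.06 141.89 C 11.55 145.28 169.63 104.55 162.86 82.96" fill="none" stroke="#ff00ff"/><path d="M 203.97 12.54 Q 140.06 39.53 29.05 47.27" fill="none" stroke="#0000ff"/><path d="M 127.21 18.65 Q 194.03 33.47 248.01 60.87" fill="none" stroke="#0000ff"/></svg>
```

; Generated by LaserGRBL
G21
G90
G00 X125.44 Y66.89
M4 S527
G1 X135.16 Y75.43 F2049
G1 X162.73 Y80.78 F2049
G1 X197.11 Y83.08 F2049
G1 X227.28 Y82.49 F2049
G1 X242.24 Y79.13 F2049
G00 X34.06 Y26.05
M4 S527
G1 X39.46 Y28.80 F2049
G1 X71.62 Y39.11 F2049
G1 X113.96 Y53.93 F2049
G1 X149.90 Y70.24 F2049
G1 X162.86 Y84.98 F2049
G00 X203.97 Y155.40
M4 S244
G1 X176.52 Y145.37 F3737
G1 X145.31 Y136.89 F3737
G1 X110.32 Y129.94 F3737
G1 X71.57 Y124.54 F3737
G1 X29.05 Y120.67 F3737
G00 X127.21 Y149.29
M4 S244
G1 X153.42 Y142.86 F3737
G1 X178.61 Y135.42 F3737
G1 X202.77 Y126.98 F3737
G1 X225.90 Y117.53 F3737
G1 X248.01 Y107.07 F3737
M5
G00 X0.00 Y0.00

Since the viewBox matches the mm dimensions, user units are millimetres directly. The only transform is the Y-flip y_m = 167.94 − y_svg.

Shape 1 is a cubic bezier drawn with `<path>`. Its stroke #ff00ff means score at S527, F2049. After flipping Y the toolpath is (125.44,66.89) → (135.16,75.43) → (162.73,80.78) → (197.11,83.08) → (227.28,82.49) → (242.24,79.13).

Shape 2 is a cubic bezier drawn with `<path>`. Its stroke #ff00ff means score at S527, F2049. After flipping Y the toolpath is (34.06,26.05) → (39.46,28.80) → (71.62,39.11) → (113.96,53.93) → (149.90,70.24) → (162.86,84.98).

Shape 3 is a quadratic bezier drawn with `<path>`. Its stroke #0000ff means engrave at S244, F3737. After flipping Y the toolpath is (203.97,155.40) → (176.52,145.37) → (145.31,136.89) → (110.32,129.94) → (71.57,124.54) → (29.05,120.67).

Shape 4 is a quadratic bezier drawn with `<path>`. Its stroke #0000ff means engrave at S244, F3737. After flipping Y the toolpath is (127.21,149.29) → (153.42,142.86) → (178.61,135.42) → (202.77,126.98) → (225.90,117.53) → (248.01,107.07).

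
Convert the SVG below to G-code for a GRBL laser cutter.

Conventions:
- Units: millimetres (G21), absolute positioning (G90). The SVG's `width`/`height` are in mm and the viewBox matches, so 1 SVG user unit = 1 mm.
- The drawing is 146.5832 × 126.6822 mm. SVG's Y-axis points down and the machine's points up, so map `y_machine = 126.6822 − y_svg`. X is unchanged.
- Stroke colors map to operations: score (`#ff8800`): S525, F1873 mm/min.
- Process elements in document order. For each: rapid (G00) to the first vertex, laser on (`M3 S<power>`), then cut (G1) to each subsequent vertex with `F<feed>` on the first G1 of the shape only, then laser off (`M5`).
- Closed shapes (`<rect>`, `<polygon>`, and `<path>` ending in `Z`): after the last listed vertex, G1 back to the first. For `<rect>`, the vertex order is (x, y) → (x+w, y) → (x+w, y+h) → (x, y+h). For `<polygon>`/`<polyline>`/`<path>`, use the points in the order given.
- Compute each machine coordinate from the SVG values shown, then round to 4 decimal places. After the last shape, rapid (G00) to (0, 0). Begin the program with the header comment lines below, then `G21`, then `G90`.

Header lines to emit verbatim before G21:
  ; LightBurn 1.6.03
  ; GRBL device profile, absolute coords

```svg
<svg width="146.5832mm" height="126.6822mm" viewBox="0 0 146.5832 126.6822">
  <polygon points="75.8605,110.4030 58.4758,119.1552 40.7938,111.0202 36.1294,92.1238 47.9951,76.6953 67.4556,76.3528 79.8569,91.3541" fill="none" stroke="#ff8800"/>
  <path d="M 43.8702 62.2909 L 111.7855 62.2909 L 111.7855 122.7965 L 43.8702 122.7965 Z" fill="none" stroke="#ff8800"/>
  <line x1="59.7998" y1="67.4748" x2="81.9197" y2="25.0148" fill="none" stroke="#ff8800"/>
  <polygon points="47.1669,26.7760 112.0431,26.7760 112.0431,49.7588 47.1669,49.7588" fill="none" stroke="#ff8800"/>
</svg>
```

; LightBurn 1.6.03
; GRBL device profile, absolute coords
G21
G90
G00 X75.8605 Y16.2792
M3 S525
G1 X58.4758 Y7.5270 F1873
G1 X40.7938 Y15.6620
G1 X36.1294 Y34.5584
G1 X47.9951 Y49.9869
G1 X67.4556 Y50.3294
G1 X79.8569 Y35.3281
G1 X75.8605 Y16.2792
M5
G00 X43.8702 Y64.3913
M3 S525
G1 X111.7855 Y64.3913 F1873
G1 X111.7855 Y3.8857
G1 X43.8702 Y3.8857
G1 X43.8702 Y64.3913
M5
G00 X59.7998 Y59.2074
M3 S525
G1 X81.9197 Y101.6674 F1873
M5
G00 X47.1669 Y99.9062
M3 S525
G1 X112.0431 Y99.9062 F1873
G1 X112.0431 Y76.9234
G1 X47.1669 Y76.9234
G1 X47.1669 Y99.9062
M5
G00 X0.0000 Y0.0000

viewBox `0 0 146.5832 126.6822` with mm width/height → 1 unit = 1 mm. Flip: y_m = 126.6822 − y_svg.

**Shape 1** — `<polygon>` regular polygon, stroke `#ff8800` → score (S525, F1873). Machine vertices: (75.8605,16.2792) → (58.4758,7.5270) → (40.7938,15.6620) → (36.1294,34.5584) → (47.9951,49.9869) → (67.4556,50.3294) → (79.8569,35.3281) → (75.8605,16.2792). Closed: final G1 returns to the first vertex.

**Shape 2** — `<path>` rectangle, stroke `#ff8800` → score (S525, F1873). Machine vertices: (43.8702,64.3913) → (111.7855,64.3913) → (111.7855,3.8857) → (43.8702,3.8857) → (43.8702,64.3913). Closed: final G1 returns to the first vertex.

**Shape 3** — `<line>` line segment, stroke `#ff8800` → score (S525, F1873). Machine vertices: (59.7998,59.2074) → (81.9197,101.6674). Open path.

**Shape 4** — `<polygon>` rectangle, stroke `#ff8800` → score (S525, F1873). Machine vertices: (47.1669,99.9062) → (112.0431,99.9062) → (112.0431,76.9234) → (47.1669,76.9234) → (47.1669,99.9062). Closed: final G1 returns to the first vertex.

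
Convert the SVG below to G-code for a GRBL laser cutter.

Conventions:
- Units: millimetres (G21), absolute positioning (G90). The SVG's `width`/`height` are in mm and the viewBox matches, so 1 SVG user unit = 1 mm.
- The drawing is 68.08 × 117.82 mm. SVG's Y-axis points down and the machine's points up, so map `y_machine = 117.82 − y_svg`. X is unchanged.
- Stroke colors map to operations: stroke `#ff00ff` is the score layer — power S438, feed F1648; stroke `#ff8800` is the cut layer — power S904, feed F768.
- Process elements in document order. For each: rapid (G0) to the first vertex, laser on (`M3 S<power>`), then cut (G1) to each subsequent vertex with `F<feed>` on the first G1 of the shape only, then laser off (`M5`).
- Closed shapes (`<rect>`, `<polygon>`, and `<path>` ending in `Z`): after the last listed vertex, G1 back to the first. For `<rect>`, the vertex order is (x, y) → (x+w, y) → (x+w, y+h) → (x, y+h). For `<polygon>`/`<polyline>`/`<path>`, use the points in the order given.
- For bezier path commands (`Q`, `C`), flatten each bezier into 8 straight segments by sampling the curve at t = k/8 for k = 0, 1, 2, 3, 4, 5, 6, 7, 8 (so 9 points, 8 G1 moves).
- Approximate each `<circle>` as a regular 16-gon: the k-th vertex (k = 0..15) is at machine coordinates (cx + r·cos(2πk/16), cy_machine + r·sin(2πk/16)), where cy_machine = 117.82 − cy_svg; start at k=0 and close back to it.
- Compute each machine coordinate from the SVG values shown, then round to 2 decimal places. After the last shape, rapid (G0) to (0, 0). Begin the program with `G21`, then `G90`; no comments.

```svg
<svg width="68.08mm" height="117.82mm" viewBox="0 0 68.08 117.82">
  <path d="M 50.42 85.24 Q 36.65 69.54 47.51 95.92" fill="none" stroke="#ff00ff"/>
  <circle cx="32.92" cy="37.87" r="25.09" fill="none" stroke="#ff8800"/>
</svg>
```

G21
G90
G0 X50.42 Y32.58
M3 S438
G1 X47.36 Y35.85 F1648
G1 X45.07 Y37.80
G1 X43.56 Y38.44
G1 X42.81 Y37.76
G1 X42.83 Y35.77
G1 X43.62 Y32.46
G1 X45.18 Y27.84
G1 X47.51 Y21.90
M5
G0 X58.01 Y79.95
M3 S904
G1 X56.10 Y89.55 F768
G1 X50.66 Y97.69
G1 X42.52 Y103.13
G1 X32.92 Y105.04
G1 X23.32 Y103.13
G1 X15.18 Y97.69
G1 X9.74 Y89.55
G1 X7.83 Y79.95
G1 X9.74 Y70.35
G1 X15.18 Y62.21
G1 X23.32 Y56.77
G1 X32.92 Y54.86
G1 X42.52 Y56.77
G1 X50.66 Y62.21
G1 X56.10 Y70.35
G1 X58.01 Y79.95
M5
G0 X0.00 Y0.00

viewBox `0 0 68.08 117.82` with mm width/height → 1 unit = 1 mm. Flip: y_m = 117.82 − y_svg.

**Shape 1** — `<path>` quadratic bezier, stroke `#ff00ff` → score (S438, F1648). Control points (SVG): P0=(50.42,85.24), P1=(36.65,69.54), P2=(47.51,95.92); sampled at t=k/8. Machine vertices: (50.42,32.58) → (47.36,35.85) → (45.07,37.80) → (43.56,38.44) → (42.81,37.76) → (42.83,35.77) → (43.62,32.46) → (45.18,27.84) → (47.51,21.90). Open path.

**Shape 2** — `<circle>` circle, stroke `#ff8800` → cut (S904, F768). Machine vertices: (58.01,79.95) → (56.10,89.55) → (50.66,97.69) → (42.52,103.13) → (32.92,105.04) → (23.32,103.13) → (15.18,97.69) → (9.74,89.55) → (7.83,79.95) → (9.74,70.35) → (15.18,62.21) → (23.32,56.77) → (32.92,54.86) → (42.52,56.77) → (50.66,62.21) → (56.10,70.35) → (58.01,79.95). Closed: final G1 returns to the first vertex.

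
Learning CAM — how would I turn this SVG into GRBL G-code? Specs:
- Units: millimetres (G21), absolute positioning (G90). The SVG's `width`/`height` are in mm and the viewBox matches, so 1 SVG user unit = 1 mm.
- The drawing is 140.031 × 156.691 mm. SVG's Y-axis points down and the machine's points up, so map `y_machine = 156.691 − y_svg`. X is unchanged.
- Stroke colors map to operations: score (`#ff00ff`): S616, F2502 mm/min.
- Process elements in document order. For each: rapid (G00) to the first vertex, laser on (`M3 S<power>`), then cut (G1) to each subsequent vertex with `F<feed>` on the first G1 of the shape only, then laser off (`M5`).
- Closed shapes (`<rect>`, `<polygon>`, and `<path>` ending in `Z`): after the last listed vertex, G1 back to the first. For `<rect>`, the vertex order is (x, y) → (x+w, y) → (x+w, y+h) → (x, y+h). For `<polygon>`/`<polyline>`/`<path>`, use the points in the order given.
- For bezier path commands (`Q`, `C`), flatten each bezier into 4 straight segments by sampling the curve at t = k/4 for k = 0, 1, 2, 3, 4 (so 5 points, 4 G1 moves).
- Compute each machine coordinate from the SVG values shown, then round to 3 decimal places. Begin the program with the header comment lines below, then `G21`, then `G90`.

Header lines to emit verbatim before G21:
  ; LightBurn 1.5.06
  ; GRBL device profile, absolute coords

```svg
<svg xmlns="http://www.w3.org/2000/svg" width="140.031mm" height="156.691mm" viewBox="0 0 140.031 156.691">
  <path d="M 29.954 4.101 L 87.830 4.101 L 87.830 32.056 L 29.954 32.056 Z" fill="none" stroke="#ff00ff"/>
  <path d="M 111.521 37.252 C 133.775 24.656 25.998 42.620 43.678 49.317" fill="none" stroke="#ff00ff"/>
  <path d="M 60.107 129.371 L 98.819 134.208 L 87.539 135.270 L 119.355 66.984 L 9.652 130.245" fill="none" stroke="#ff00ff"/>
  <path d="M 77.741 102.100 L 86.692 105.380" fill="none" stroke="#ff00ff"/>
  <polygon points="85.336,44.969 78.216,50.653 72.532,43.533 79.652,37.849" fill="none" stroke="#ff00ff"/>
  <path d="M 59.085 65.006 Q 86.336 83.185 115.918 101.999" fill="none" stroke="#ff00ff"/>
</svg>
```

viewBox `0 0 140.031 156.691` with mm width/height → 1 unit = 1 mm. Flip: y_m = 156.691 − y_svg.

**Shape 1** — `<path>` rectangle, stroke `#ff00ff` → score (S616, F2502). Machine vertices: (29.954,152.590) → (87.830,152.590) → (87.830,124.635) → (29.954,124.635) → (29.954,152.590). Closed: final G1 returns to the first vertex.

**Shape 2** — `<path>` cubic bezier, stroke `#ff00ff` → score (S616, F2502). Control points (SVG): P0=(111.521,37.252), P1=(133.775,24.656), P2=(25.998,42.620), P3=(43.678,49.317); sampled at t=k/4. Machine vertices: (111.521,119.439) → (107.823,123.810) → (79.315,120.641) → (49.949,113.856) → (43.678,107.374). Open path.

**Shape 3** — `<path>` open polyline, stroke `#ff00ff` → score (S616, F2502). Machine vertices: (60.107,27.320) → (98.819,22.483) → (87.539,21.421) → (119.355,89.707) → (9.652,26.446). Open path.

**Shape 4** — `<path>` line segment, stroke `#ff00ff` → score (S616, F2502). Machine vertices: (77.741,54.591) → (86.692,51.311). Open path.

**Shape 5** — `<polygon>` regular polygon, stroke `#ff00ff` → score (S616, F2502). Machine vertices: (85.336,111.722) → (78.216,106.038) → (72.532,113.158) → (79.652,118.842) → (85.336,111.722). Closed: final G1 returns to the first vertex.

**Shape 6** — `<path>` quadratic bezier, stroke `#ff00ff` → score (S616, F2502). Control points (SVG): P0=(59.085,65.006), P1=(86.336,83.185), P2=(115.918,101.999); sampled at t=k/4. Machine vertices: (59.085,91.685) → (72.856,82.556) → (86.919,73.347) → (101.273,64.059) → (115.918,54.692). Open path.

; LightBurn 1.5.06
; GRBL device profile, absolute coords
G21
G90
G00 X29.954 Y152.590
M3 S616
G1 X87.830 Y152.590 F2502
G1 X87.830 Y124.635
G1 X29.954 Y124.635
G1 X29.954 Y152.590
M5
G00 X111.521 Y119.439
M3 S616
G1 X107.823 Y123.810 F2502
G1 X79.315 Y120.641
G1 X49.949 Y113.856
G1 X43.678 Y107.374
M5
G00 X60.107 Y27.320
M3 S616
G1 X98.819 Y22.483 F2502
G1 X87.539 Y21.421
G1 X119.355 Y89.707
G1 X9.652 Y26.446
M5
G00 X77.741 Y54.591
M3 S616
G1 X86.692 Y51.311 F2502
M5
G00 X85.336 Y111.722
M3 S616
G1 X78.216 Y106.038 F2502
G1 X72.532 Y113.158
G1 X79.652 Y118.842
G1 X85.336 Y111.722
M5
G00 X59.085 Y91.685
M3 S616
G1 X72.856 Y82.556 F2502
G1 X86.919 Y73.347
G1 X101.273 Y64.059
G1 X115.918 Y54.692
M5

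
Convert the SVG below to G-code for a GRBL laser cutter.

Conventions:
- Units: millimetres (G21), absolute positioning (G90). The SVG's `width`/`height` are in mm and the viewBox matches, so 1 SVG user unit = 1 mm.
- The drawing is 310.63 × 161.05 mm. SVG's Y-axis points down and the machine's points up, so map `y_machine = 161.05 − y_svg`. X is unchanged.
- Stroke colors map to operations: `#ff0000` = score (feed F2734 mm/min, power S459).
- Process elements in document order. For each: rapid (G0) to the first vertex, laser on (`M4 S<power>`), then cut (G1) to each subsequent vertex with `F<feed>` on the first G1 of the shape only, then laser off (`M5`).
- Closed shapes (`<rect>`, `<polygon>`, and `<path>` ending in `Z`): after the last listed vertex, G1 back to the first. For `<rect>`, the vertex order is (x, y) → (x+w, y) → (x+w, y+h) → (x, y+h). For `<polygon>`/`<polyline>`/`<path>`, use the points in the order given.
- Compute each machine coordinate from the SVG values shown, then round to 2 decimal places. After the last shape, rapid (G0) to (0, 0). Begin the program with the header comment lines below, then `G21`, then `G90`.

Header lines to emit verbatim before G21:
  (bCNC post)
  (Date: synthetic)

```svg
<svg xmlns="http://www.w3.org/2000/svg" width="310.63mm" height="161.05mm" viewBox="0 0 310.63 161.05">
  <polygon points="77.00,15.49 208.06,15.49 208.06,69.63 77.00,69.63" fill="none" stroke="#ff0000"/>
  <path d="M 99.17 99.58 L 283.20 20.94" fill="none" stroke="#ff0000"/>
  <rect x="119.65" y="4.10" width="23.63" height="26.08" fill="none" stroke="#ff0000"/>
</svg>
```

(bCNC post)
(Date: synthetic)
G21
G90
G0 X77.00 Y145.56
M4 S459
G1 X208.06 Y145.56 F2734
G1 X208.06 Y91.42
G1 X77.00 Y91.42
G1 X77.00 Y145.56
M5
G0 X99.17 Y61.47
M4 S459
G1 X283.20 Y140.11 F2734
M5
G0 X119.65 Y156.95
M4 S459
G1 X143.28 Y156.95 F2734
G1 X143.28 Y130.87
G1 X119.65 Y130.87
G1 X119.65 Y156.95
M5
G0 X0.00 Y0.00

1 u = 1 mm; y_m = 161.05 − y.

[1] `<polygon>` rectangle, #ff0000→score S459 F2734: (77.00,145.56) → (208.06,145.56) → (208.06,91.42) → (77.00,91.42) → (77.00,145.56) (closed)

[2] `<path>` line segment, #ff0000→score S459 F2734: (99.17,61.47) → (283.20,140.11)

[3] `<rect>` rectangle, #ff0000→score S459 F2734: (119.65,156.95) → (143.28,156.95) → (143.28,130.87) → (119.65,130.87) → (119.65,156.95) (closed)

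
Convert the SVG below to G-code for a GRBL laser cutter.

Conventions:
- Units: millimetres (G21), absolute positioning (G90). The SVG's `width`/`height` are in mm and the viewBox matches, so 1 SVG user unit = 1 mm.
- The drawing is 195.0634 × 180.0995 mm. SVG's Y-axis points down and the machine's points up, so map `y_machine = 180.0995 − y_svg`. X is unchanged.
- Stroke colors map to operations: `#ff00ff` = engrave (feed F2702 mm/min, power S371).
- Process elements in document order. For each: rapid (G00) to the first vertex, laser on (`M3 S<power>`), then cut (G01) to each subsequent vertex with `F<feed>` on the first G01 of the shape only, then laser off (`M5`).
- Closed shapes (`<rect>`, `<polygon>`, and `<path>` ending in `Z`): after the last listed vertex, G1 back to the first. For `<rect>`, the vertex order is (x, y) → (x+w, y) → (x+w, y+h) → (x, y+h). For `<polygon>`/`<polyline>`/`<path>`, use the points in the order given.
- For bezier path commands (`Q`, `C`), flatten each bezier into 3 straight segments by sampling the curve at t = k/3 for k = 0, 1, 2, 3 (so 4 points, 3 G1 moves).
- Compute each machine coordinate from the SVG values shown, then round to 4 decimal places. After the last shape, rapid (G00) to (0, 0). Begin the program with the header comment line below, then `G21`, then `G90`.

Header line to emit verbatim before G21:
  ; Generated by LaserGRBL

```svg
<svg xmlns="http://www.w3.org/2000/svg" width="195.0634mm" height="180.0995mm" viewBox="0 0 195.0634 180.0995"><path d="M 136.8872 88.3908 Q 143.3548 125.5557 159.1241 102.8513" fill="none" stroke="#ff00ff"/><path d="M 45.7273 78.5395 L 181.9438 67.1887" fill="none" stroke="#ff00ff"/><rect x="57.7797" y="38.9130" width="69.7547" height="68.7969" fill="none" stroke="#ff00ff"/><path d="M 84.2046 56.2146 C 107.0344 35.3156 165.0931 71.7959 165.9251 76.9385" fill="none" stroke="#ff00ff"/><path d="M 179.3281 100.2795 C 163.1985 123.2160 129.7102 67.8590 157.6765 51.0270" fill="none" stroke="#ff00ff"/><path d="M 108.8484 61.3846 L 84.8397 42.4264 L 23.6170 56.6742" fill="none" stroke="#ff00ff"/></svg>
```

viewBox `0 0 195.0634 180.0995` with mm width/height → 1 unit = 1 mm. Flip: y_m = 180.0995 − y_svg.

**Shape 1** — `<path>` quadratic bezier, stroke `#ff00ff` → engrave (S371, F2702). Control points (SVG): P0=(136.8872,88.3908), P1=(143.3548,125.5557), P2=(159.1241,102.8513); sampled at t=k/3. Machine vertices: (136.8872,91.7087) → (142.2325,73.5842) → (149.6448,68.7641) → (159.1241,77.2482). Open path.

**Shape 2** — `<path>` line segment, stroke `#ff00ff` → engrave (S371, F2702). Machine vertices: (45.7273,101.5600) → (181.9438,112.9108). Open path.

**Shape 3** — `<rect>` rectangle, stroke `#ff00ff` → engrave (S371, F2702). Machine vertices: (57.7797,141.1865) → (127.5344,141.1865) → (127.5344,72.3896) → (57.7797,72.3896) → (57.7797,141.1865). Closed: final G1 returns to the first vertex.

**Shape 4** — `<path>` cubic bezier, stroke `#ff00ff` → engrave (S371, F2702). Control points (SVG): P0=(84.2046,56.2146), P1=(107.0344,35.3156), P2=(165.0931,71.7959), P3=(165.9251,76.9385); sampled at t=k/3. Machine vertices: (84.2046,123.8849) → (115.3531,128.9433) → (149.4418,115.4637) → (165.9251,103.1610). Open path.

**Shape 5** — `<path>` cubic bezier, stroke `#ff00ff` → engrave (S371, F2702). Control points (SVG): P0=(179.3281,100.2795), P1=(163.1985,123.2160), P2=(129.7102,67.8590), P3=(157.6765,51.0270); sampled at t=k/3. Machine vertices: (179.3281,79.8200) → (160.3313,78.6547) → (147.2761,103.7254) → (157.6765,129.0725). Open path.

**Shape 6** — `<path>` open polyline, stroke `#ff00ff` → engrave (S371, F2702). Machine vertices: (108.8484,118.7149) → (84.8397,137.6731) → (23.6170,123.4253). Open path.

; Generated by LaserGRBL
G21
G90
G00 X136.8872 Y91.7087
M3 S371
G01 X142.2325 Y73.5842 F2702
G01 X149.6448 Y68.7641
G01 X159.1241 Y77.2482
M5
G00 X45.7273 Y101.5600
M3 S371
G01 X181.9438 Y112.9108 F2702
M5
G00 X57.7797 Y141.1865
M3 S371
G01 X127.5344 Y141.1865 F2702
G01 X127.5344 Y72.3896
G01 X57.7797 Y72.3896
G01 X57.7797 Y141.1865
M5
G00 X84.2046 Y123.8849
M3 S371
G01 X115.3531 Y128.9433 F2702
G01 X149.4418 Y115.4637
G01 X165.9251 Y103.1610
M5
G00 X179.3281 Y79.8200
M3 S371
G01 X160.3313 Y78.6547 F2702
G01 X147.2761 Y103.7254
G01 X157.6765 Y129.0725
M5
G00 X108.8484 Y118.7149
M3 S371
G01 X84.8397 Y137.6731 F2702
G01 X23.6170 Y123.4253
M5
G00 X0.0000 Y0.0000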